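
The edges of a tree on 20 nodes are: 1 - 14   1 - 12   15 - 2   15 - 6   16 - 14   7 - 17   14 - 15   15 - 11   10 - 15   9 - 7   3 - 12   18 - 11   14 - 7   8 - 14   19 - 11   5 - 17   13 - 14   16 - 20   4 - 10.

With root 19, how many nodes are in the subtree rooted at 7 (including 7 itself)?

4

The subtree rooted at 7 contains: 7, 17, 9, 5 — 4 nodes.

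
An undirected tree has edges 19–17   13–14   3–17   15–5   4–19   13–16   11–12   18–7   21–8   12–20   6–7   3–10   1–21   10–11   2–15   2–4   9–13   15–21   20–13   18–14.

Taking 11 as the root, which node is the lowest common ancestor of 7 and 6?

7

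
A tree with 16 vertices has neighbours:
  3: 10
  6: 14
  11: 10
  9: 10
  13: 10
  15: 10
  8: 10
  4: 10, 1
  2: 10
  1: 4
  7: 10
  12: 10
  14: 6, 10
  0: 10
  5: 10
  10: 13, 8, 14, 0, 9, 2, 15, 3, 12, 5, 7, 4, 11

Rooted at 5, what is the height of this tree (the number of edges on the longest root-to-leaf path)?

The longest root-to-leaf path is 5-10-14-6 (3 edges).

3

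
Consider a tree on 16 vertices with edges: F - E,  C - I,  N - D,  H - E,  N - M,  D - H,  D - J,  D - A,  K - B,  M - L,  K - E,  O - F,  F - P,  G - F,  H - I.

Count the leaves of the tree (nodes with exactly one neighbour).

8

Exactly 8 nodes have a single neighbour: A, B, C, G, J, L, O, P.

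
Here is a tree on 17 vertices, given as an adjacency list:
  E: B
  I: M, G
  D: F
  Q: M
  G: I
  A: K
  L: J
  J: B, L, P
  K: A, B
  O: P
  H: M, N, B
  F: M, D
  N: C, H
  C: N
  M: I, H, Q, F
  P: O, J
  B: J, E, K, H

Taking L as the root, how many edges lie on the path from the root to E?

3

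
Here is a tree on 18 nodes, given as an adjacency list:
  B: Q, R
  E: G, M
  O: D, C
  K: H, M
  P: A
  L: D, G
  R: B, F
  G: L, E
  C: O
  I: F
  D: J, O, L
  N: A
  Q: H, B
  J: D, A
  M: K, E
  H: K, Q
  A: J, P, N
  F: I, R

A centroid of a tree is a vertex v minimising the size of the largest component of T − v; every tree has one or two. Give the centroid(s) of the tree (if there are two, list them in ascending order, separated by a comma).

E, G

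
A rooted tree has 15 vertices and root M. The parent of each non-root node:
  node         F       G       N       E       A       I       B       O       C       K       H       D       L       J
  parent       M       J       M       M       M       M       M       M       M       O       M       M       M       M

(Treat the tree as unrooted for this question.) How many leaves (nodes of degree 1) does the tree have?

12

Degree-1 nodes: A, B, C, D, E, F, G, H, I, K, L, N — 12 of them.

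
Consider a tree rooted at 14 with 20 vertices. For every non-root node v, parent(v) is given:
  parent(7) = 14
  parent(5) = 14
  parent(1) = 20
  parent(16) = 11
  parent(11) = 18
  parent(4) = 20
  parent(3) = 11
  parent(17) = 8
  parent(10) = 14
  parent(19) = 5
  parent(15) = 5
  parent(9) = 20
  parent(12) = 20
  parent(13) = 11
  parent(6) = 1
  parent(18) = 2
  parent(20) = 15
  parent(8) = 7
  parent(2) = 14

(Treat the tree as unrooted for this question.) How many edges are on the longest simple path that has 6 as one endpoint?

The node farthest from 6 is 16 (13, 3 also at distance 9), via 6–1–20–15–5–14–2–18–11–16 — 9 edges.

9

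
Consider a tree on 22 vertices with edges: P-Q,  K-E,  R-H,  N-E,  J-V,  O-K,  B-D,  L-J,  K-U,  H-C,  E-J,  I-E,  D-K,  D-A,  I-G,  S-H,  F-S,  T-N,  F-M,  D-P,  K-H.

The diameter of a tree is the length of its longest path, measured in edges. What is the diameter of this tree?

A longest path is M–F–S–H–K–E–J–L, with 7 edges.

7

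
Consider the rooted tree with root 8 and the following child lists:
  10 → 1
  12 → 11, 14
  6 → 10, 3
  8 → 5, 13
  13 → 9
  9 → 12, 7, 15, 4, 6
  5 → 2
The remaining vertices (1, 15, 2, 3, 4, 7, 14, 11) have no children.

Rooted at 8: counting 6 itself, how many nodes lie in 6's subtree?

Descendants of 6 (including itself): 6, 10, 3, 1. That's 4.

4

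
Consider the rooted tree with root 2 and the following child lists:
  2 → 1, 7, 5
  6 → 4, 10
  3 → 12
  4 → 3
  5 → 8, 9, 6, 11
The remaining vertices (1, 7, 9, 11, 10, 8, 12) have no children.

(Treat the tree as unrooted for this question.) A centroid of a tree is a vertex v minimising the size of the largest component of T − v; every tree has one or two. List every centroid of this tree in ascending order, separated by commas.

If 5 is removed the pieces have sizes 5, 3, 1, 1, 1, all ≤ ⌊12/2⌋ = 6.
No neighbour of 5 does as well, so 5 is the unique centroid.

5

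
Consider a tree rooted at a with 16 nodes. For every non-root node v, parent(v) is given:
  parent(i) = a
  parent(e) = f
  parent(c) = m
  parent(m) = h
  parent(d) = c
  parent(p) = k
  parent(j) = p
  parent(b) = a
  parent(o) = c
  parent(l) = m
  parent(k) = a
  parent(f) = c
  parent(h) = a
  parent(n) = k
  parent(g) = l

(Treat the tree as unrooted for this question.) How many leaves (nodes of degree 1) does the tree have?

The leaves are b, d, e, g, i, j, n, o.
That is 8 leaves.

8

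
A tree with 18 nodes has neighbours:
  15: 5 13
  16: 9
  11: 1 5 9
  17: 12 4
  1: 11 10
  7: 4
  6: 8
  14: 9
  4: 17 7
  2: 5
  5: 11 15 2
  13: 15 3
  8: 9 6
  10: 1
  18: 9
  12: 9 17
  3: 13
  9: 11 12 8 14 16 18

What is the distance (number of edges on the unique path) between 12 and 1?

3

Walking from 12: 12 – 9 – 11 – 1. Length 3.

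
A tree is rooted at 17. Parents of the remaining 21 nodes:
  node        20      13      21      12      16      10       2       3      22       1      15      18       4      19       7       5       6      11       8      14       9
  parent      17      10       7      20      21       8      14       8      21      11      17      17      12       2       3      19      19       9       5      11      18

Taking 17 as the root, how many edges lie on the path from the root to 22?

12

Climbing from 22 to the root: 22 → 21 → 7 → 3 → 8 → 5 → 19 → 2 → 14 → 11 → 9 → 18 → 17. That's 12 steps.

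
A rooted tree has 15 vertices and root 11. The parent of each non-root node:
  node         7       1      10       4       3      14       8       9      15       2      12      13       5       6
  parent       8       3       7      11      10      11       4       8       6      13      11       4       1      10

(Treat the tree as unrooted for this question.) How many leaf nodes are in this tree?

6

Degree-1 nodes: 2, 5, 9, 12, 14, 15 — 6 of them.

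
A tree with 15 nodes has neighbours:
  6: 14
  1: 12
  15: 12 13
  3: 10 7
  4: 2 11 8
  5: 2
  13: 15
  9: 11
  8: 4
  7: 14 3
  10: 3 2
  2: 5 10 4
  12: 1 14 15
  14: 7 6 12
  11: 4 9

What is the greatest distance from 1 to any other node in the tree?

The node farthest from 1 is 9, via 1–12–14–7–3–10–2–4–11–9 — 9 edges.

9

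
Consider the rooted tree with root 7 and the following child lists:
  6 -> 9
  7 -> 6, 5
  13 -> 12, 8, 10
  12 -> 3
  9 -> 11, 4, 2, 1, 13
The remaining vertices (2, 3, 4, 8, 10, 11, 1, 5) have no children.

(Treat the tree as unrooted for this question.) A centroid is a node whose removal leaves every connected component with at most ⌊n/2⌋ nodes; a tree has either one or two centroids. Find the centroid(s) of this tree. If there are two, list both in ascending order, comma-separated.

9

If 9 is removed the pieces have sizes 5, 3, 1, 1, 1, 1, all ≤ ⌊13/2⌋ = 6.
Every other node leaves some component of size > 6, so the centroid is unique.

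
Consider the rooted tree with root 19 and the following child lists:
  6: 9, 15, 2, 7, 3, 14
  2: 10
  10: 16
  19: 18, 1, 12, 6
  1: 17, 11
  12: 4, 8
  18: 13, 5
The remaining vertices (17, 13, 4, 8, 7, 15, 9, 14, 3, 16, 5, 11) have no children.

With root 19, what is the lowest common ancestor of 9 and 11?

19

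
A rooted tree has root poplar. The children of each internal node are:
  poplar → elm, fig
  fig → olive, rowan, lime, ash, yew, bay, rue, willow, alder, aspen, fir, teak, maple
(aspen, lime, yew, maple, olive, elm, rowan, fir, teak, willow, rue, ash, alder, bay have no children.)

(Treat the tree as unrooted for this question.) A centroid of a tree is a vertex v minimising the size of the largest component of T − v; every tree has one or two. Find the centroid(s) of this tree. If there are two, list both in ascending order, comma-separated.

Removing fig splits the tree into components of sizes 2, 1, 1, 1, 1, 1, 1, 1, 1, 1, 1, 1, 1, 1; the largest is 2 ≤ ⌊16/2⌋ = 8.
No neighbour of fig does as well, so fig is the unique centroid.

fig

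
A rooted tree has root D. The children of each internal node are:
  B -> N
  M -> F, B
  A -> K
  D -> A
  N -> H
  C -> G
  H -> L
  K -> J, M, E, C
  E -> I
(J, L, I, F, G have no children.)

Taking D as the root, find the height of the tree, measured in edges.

7

The longest root-to-leaf path is D-A-K-M-B-N-H-L (7 edges).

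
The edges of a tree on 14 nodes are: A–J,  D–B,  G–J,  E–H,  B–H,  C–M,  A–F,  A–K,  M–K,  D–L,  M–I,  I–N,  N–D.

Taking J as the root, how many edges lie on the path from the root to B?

7

Climbing from B to the root: B – D – N – I – M – K – A – J. That's 7 steps.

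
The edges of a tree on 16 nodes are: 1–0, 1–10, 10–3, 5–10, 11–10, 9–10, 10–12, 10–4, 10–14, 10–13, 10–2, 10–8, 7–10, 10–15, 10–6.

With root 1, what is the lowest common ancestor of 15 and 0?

1

15's ancestor chain is 15, 10, 1 and 0's is 0, 1; they first meet at 1.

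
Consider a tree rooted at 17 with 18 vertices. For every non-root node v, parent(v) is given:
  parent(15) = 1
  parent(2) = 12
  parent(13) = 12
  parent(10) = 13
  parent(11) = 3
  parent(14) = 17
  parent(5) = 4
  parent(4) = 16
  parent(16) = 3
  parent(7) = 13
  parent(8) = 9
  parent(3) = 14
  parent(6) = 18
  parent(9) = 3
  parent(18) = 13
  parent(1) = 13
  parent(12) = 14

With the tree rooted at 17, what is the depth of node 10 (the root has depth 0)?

Path from 17 to 10: 17–14–12–13–10, which has 4 edges.

4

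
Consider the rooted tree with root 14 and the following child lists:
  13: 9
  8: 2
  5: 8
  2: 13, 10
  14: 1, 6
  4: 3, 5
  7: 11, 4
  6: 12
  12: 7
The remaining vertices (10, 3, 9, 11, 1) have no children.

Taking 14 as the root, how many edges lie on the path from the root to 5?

5

14 → 6 → 12 → 7 → 4 → 5 — 5 edges.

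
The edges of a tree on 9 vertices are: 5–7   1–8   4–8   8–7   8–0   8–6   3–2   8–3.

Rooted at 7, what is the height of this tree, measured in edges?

2 sits deepest: 7 – 8 – 3 – 2 — 3 edges from the root.

3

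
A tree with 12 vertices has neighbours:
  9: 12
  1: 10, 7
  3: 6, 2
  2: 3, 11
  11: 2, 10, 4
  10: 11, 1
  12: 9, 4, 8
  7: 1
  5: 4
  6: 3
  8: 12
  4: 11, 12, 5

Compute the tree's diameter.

A longest path is 6 – 3 – 2 – 11 – 4 – 12 – 8, with 6 edges.

6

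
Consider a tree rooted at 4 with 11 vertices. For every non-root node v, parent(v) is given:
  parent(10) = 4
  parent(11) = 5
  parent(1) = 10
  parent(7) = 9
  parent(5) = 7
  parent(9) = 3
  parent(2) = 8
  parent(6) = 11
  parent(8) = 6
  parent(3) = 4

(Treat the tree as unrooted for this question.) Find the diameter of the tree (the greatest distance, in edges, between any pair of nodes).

A longest path is 1–10–4–3–9–7–5–11–6–8–2, with 10 edges.

10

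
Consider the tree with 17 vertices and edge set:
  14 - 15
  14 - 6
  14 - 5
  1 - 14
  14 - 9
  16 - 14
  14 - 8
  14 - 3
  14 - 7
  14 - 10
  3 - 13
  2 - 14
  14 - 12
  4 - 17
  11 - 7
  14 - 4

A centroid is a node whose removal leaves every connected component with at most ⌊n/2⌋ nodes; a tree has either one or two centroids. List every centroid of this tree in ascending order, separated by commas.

Delete 14: the remaining components have sizes 2, 2, 2, 1, 1, 1, 1, 1, 1, 1, 1, 1, 1. Max 2 ≤ 8, so 14 is a centroid.
No neighbour of 14 does as well, so 14 is the unique centroid.

14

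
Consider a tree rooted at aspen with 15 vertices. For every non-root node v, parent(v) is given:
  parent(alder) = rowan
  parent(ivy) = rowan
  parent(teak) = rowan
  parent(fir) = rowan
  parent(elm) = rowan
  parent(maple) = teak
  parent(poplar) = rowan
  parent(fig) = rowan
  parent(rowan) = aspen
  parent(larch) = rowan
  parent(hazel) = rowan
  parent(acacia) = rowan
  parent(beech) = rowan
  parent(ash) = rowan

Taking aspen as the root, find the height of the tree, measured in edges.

maple sits deepest: aspen-rowan-teak-maple — 3 edges from the root.

3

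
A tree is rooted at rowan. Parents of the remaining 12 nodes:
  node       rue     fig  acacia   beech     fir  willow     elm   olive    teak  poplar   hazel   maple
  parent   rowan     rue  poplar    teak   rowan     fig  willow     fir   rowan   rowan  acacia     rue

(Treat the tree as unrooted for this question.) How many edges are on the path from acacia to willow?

acacia – poplar – rowan – rue – fig – willow: 5 edges.

5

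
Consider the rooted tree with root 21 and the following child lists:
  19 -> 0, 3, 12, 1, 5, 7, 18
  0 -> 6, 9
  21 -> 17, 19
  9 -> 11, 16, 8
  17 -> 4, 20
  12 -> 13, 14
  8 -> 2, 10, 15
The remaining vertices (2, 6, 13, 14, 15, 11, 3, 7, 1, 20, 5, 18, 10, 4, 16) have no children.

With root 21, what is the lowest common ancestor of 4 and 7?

21

4's ancestor chain is 4, 17, 21 and 7's is 7, 19, 21; they first meet at 21.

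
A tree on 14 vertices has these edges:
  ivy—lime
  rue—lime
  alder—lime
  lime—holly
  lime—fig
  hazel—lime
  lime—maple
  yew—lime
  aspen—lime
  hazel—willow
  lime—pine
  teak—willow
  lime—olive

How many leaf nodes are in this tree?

11

The leaves are alder, aspen, fig, holly, ivy, maple, olive, pine, rue, teak, yew.
That is 11 leaves.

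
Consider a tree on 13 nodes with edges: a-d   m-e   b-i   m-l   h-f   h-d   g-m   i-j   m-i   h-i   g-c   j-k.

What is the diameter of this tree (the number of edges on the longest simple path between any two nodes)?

Starting from a, a farthest node is c at distance 6.
One longest path: a-d-h-i-m-g-c.
So the diameter is 6.

6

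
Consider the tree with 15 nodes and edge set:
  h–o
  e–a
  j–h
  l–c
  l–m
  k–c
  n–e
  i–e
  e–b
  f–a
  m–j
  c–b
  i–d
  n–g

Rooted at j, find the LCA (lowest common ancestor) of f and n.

f's ancestor chain is f, a, e, b, c, l, m, j and n's is n, e, b, c, l, m, j; they first meet at e.

e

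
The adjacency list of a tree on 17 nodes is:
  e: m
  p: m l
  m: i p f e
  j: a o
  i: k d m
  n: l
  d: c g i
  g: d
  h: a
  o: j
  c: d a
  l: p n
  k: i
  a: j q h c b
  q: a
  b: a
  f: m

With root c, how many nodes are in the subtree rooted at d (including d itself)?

10

d's subtree: {d, i, g, m, k, e, p, f, l, n}, size 10.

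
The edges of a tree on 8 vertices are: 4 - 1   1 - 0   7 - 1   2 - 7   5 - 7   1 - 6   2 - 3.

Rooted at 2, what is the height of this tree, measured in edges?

6 sits deepest: 2-7-1-6 — 3 edges from the root.

3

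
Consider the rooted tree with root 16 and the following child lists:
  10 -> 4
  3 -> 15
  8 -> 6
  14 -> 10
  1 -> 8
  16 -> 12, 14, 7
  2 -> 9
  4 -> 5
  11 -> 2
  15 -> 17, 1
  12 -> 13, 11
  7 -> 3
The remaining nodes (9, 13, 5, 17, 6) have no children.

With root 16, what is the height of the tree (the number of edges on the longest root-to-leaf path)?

6 sits deepest: 16 → 7 → 3 → 15 → 1 → 8 → 6 — 6 edges from the root.

6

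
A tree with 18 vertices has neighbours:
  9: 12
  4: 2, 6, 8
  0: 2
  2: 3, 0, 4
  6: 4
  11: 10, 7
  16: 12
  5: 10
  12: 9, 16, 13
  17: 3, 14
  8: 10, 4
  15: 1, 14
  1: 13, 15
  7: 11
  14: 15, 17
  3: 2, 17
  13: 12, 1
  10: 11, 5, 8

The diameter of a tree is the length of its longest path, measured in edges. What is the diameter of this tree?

13

Starting from 7, a farthest node is 9 at distance 13.
One longest path: 7–11–10–8–4–2–3–17–14–15–1–13–12–9.
So the diameter is 13.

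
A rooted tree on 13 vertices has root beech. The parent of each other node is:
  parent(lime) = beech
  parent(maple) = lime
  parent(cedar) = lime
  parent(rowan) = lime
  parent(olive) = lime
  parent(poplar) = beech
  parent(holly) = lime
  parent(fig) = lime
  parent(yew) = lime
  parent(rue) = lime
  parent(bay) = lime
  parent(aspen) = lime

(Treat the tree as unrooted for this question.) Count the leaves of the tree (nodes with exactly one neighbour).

Exactly 11 nodes have a single neighbour: aspen, bay, cedar, fig, holly, maple, olive, poplar, rowan, rue, yew.

11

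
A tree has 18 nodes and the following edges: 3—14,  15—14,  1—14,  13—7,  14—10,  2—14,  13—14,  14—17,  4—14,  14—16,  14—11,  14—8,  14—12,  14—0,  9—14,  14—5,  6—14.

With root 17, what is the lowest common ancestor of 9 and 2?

14

9's ancestor chain is 9, 14, 17 and 2's is 2, 14, 17; they first meet at 14.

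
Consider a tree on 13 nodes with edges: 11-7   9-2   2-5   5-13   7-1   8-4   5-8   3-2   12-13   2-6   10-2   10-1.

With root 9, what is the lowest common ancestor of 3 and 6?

2

Ancestors of 3 (toward the root): 3, 2, 9.
Ancestors of 6: 6, 2, 9.
The deepest node appearing in both lists is 2.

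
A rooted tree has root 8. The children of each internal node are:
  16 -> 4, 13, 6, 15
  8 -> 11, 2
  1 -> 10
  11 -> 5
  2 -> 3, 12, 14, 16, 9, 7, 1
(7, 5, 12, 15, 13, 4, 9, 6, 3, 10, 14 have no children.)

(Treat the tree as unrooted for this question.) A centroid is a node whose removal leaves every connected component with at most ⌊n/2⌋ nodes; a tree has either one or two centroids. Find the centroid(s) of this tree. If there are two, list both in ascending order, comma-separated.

Removing 2 splits the tree into components of sizes 5, 3, 2, 1, 1, 1, 1, 1; the largest is 5 ≤ ⌊16/2⌋ = 8.
Every other node leaves some component of size > 8, so the centroid is unique.

2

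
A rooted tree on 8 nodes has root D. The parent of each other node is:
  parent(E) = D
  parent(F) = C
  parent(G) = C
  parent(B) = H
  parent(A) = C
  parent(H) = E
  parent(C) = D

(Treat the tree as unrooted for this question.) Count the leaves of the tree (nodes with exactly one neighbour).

4

Degree-1 nodes: A, B, F, G — 4 of them.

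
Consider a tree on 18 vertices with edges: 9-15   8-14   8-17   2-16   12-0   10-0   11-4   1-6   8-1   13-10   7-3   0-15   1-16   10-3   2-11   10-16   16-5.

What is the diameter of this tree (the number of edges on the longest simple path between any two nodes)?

7

BFS from 17 reaches 9 last, at distance 7; BFS from 9 confirms no node is farther.
Path: 17 - 8 - 1 - 16 - 10 - 0 - 15 - 9.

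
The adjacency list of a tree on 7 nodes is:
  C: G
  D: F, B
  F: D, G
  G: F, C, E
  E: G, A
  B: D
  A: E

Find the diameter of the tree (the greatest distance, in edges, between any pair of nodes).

BFS from A reaches B last, at distance 5; BFS from B confirms no node is farther.
Path: A-E-G-F-D-B.

5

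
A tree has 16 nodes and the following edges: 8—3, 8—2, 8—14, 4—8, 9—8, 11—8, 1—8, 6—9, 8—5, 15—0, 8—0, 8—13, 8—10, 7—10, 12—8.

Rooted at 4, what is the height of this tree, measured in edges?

3

A deepest node is 15, reached by 4–8–0–15.
That path has 3 edges, so the height is 3.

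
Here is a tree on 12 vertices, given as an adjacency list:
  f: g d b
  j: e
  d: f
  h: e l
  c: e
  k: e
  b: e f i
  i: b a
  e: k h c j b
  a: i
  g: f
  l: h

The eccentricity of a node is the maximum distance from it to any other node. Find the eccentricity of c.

4

Distances from c peak at 4, attained at d (g, a also at distance 4).
c-e-b-f-d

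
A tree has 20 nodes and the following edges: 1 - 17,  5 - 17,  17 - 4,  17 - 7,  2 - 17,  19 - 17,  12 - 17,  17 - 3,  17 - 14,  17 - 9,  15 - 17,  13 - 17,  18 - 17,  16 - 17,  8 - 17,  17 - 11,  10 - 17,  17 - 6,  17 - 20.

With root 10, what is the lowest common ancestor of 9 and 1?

Path 9→root: 9 17 10; path 1→root: 1 17 10.
First common node: 17.

17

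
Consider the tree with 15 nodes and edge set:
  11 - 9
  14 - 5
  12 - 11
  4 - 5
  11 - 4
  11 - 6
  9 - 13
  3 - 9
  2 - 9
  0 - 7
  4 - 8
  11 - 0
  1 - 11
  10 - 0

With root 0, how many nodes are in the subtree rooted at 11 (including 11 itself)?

The subtree rooted at 11 contains: 11, 12, 4, 9, 6, 1, 5, 8, 13, 3, 2, 14 — 12 nodes.

12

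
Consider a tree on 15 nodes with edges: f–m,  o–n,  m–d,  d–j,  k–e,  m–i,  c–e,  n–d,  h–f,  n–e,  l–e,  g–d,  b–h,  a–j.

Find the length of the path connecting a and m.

3

The path is a - j - d - m, which has 3 edges.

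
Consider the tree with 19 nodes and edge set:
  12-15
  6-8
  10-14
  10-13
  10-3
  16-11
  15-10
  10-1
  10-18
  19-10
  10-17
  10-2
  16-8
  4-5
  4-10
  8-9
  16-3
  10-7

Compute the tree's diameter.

6

BFS from 9 reaches 12 last, at distance 6; BFS from 12 confirms no node is farther.
Path: 9 – 8 – 16 – 3 – 10 – 15 – 12.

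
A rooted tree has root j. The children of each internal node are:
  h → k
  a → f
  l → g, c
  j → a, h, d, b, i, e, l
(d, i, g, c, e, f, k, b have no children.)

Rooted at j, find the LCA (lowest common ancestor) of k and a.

Ancestors of k (toward the root): k, h, j.
Ancestors of a: a, j.
The deepest node appearing in both lists is j.

j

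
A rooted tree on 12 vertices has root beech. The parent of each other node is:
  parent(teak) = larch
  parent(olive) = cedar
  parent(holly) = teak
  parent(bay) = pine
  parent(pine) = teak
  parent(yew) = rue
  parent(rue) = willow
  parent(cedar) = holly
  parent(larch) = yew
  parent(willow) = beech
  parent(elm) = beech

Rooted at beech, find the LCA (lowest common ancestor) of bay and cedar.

teak

bay's ancestor chain is bay, pine, teak, larch, yew, rue, willow, beech and cedar's is cedar, holly, teak, larch, yew, rue, willow, beech; they first meet at teak.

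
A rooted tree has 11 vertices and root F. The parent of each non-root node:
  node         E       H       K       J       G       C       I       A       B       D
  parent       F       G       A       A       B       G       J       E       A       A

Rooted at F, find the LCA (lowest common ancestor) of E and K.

E

E's ancestor chain is E, F and K's is K, A, E, F; they first meet at E.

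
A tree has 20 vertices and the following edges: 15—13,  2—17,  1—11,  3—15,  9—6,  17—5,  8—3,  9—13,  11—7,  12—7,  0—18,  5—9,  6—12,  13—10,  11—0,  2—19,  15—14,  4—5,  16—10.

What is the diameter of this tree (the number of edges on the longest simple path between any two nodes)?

10

BFS from 18 reaches 19 last, at distance 10; BFS from 19 confirms no node is farther.
Path: 18-0-11-7-12-6-9-5-17-2-19.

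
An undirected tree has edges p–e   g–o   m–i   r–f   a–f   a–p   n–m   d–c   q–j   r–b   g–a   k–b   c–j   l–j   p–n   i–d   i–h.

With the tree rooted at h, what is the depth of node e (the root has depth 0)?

5

h → i → m → n → p → e — 5 edges.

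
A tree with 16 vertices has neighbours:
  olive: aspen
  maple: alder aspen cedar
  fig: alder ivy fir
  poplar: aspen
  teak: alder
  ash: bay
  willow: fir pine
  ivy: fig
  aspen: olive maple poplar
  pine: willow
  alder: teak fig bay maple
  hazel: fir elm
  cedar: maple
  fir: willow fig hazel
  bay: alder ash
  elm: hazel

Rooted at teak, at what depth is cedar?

3

teak–alder–maple–cedar — 3 edges.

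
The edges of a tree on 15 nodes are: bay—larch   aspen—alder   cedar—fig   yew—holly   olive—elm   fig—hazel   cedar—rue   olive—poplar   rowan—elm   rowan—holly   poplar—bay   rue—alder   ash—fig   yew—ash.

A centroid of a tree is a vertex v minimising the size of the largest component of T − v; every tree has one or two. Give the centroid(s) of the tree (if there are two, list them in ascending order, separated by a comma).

yew

Removing yew splits the tree into components of sizes 7, 7; the largest is 7 ≤ ⌊15/2⌋ = 7.
Every other node leaves some component of size > 7, so the centroid is unique.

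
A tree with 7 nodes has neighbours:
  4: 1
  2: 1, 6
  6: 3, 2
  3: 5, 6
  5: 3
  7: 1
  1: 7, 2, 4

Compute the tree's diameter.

BFS from 5 reaches 7 last, at distance 5; BFS from 7 confirms no node is farther.
Path: 5-3-6-2-1-7.

5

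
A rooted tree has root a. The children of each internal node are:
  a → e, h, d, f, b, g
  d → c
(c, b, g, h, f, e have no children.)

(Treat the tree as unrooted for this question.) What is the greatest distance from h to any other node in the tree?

A farthest node from h is c.
The path h – a – d – c has 3 edges.

3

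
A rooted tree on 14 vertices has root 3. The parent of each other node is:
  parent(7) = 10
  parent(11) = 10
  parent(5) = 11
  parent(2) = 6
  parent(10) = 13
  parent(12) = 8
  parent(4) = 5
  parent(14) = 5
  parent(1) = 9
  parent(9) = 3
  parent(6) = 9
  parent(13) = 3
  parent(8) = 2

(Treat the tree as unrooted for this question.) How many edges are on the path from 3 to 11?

3

3 - 13 - 10 - 11: 3 edges.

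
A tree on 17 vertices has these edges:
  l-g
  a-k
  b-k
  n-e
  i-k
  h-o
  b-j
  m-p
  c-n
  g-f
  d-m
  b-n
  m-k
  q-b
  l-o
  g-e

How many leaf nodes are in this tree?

The leaves are a, c, d, f, h, i, j, p, q.
That is 9 leaves.

9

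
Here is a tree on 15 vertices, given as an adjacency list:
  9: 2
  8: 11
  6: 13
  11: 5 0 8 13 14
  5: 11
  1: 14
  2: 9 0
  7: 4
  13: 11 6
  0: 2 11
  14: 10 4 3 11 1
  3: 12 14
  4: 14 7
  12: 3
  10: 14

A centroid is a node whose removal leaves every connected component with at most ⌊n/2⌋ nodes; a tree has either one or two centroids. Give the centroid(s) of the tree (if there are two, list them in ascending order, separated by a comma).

11

Removing 11 splits the tree into components of sizes 7, 3, 2, 1, 1; the largest is 7 ≤ ⌊15/2⌋ = 7.
No neighbour of 11 does as well, so 11 is the unique centroid.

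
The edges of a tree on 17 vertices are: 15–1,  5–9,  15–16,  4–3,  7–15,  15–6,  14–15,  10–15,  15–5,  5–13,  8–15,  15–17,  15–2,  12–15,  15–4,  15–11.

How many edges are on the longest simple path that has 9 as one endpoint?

4

Distances from 9 peak at 4, attained at 3.
9 – 5 – 15 – 4 – 3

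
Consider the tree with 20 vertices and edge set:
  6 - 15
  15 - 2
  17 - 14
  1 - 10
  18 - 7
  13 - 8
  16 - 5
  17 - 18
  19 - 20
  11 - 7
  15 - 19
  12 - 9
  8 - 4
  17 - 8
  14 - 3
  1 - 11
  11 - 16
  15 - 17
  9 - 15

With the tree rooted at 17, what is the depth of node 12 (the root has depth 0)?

3

17 → 15 → 9 → 12 — 3 edges.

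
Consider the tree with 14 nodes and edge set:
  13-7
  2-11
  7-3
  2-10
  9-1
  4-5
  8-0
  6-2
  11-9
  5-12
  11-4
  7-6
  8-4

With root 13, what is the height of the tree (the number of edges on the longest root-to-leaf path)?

0 sits deepest: 13–7–6–2–11–4–8–0 — 7 edges from the root.

7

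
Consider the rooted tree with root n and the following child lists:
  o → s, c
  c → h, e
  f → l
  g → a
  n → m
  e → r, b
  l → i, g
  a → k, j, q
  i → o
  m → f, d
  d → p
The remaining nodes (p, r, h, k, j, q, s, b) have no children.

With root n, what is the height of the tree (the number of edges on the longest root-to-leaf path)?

r sits deepest: n–m–f–l–i–o–c–e–r — 8 edges from the root.

8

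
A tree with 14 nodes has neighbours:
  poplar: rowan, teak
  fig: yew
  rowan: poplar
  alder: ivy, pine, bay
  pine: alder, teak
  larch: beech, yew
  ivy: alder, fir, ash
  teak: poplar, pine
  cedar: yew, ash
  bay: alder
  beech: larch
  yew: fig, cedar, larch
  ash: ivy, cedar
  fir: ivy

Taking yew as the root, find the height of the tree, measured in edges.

A deepest node is rowan, reached by yew – cedar – ash – ivy – alder – pine – teak – poplar – rowan.
That path has 8 edges, so the height is 8.

8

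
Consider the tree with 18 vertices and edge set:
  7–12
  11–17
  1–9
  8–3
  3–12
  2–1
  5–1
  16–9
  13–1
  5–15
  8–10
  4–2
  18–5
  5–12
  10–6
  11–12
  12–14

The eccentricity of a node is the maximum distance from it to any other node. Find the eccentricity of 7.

Distances from 7 peak at 5, attained at 6 (16, 4 also at distance 5).
7 – 12 – 3 – 8 – 10 – 6

5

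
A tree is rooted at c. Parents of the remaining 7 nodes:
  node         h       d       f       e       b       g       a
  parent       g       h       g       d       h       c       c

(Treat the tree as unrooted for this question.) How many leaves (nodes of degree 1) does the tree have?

4

The leaves are a, b, e, f.
That is 4 leaves.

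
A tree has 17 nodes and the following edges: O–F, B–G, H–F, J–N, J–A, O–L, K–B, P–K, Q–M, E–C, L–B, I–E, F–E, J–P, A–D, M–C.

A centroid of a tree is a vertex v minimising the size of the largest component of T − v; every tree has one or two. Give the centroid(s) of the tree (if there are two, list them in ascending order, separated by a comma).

Delete L: the remaining components have sizes 8, 8. Max 8 ≤ 8, so L is a centroid.
No neighbour of L does as well, so L is the unique centroid.

L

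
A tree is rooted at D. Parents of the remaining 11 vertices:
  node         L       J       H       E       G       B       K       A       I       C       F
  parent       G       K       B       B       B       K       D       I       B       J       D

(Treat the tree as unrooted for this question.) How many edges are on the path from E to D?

Walking from E: E–B–K–D. Length 3.

3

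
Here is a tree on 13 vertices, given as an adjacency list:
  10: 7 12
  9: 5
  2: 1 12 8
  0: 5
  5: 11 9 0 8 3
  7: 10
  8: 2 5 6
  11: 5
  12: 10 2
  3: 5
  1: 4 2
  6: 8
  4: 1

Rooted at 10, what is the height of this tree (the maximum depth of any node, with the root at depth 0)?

3 sits deepest: 10 → 12 → 2 → 8 → 5 → 3 — 5 edges from the root.

5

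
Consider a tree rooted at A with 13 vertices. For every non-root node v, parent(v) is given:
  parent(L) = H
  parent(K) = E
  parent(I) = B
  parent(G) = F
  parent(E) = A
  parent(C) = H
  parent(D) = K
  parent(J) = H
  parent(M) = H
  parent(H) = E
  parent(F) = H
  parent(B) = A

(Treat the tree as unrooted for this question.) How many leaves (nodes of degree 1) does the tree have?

The leaves are C, D, G, I, J, L, M.
That is 7 leaves.

7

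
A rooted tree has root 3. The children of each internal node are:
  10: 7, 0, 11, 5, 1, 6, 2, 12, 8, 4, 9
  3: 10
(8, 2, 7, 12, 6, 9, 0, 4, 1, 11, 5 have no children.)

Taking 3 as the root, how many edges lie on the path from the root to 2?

3–10–2 — 2 edges.

2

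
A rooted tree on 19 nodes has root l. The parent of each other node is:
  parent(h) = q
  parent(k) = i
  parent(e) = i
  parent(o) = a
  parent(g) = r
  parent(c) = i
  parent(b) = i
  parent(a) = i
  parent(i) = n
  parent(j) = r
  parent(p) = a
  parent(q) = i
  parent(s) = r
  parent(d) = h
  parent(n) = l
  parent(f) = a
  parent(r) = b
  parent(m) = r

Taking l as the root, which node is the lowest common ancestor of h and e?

h's ancestor chain is h, q, i, n, l and e's is e, i, n, l; they first meet at i.

i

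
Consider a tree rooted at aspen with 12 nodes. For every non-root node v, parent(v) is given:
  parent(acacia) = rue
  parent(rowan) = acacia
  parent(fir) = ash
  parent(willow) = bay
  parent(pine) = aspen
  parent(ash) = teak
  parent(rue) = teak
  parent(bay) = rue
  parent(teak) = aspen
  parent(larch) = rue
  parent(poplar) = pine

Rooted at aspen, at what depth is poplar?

2

Path from aspen to poplar: aspen – pine – poplar, which has 2 edges.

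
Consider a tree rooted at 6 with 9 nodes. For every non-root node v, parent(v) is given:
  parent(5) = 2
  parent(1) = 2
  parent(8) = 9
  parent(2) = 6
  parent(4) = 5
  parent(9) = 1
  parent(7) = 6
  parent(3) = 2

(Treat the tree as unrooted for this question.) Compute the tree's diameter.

5

BFS from 4 reaches 8 last, at distance 5; BFS from 8 confirms no node is farther.
Path: 4–5–2–1–9–8.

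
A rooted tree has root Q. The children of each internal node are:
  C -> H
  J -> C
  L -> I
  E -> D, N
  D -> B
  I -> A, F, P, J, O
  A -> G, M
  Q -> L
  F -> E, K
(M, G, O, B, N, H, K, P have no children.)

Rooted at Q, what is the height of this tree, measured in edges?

B sits deepest: Q-L-I-F-E-D-B — 6 edges from the root.

6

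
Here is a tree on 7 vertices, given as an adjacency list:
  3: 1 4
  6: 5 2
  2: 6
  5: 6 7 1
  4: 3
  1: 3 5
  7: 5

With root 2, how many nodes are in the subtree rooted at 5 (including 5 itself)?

Descendants of 5 (including itself): 5, 1, 7, 3, 4. That's 5.

5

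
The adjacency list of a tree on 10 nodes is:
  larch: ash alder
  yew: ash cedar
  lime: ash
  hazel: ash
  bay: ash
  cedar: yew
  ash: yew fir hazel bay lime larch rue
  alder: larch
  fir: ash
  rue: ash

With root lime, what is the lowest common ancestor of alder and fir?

ash

Ancestors of alder (toward the root): alder, larch, ash, lime.
Ancestors of fir: fir, ash, lime.
The deepest node appearing in both lists is ash.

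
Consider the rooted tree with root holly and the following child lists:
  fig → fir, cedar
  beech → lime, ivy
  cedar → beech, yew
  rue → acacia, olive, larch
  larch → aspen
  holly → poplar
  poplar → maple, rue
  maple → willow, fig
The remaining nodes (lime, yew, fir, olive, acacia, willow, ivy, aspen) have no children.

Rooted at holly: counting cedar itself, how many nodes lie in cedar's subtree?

5

The subtree rooted at cedar contains: cedar, beech, yew, lime, ivy — 5 nodes.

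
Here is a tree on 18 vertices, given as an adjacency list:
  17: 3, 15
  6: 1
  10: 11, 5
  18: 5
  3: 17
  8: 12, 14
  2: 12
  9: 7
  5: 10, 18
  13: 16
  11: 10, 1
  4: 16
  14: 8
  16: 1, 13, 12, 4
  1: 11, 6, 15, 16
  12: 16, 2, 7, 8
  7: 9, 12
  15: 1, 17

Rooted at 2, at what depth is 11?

4

Path from 2 to 11: 2 → 12 → 16 → 1 → 11, which has 4 edges.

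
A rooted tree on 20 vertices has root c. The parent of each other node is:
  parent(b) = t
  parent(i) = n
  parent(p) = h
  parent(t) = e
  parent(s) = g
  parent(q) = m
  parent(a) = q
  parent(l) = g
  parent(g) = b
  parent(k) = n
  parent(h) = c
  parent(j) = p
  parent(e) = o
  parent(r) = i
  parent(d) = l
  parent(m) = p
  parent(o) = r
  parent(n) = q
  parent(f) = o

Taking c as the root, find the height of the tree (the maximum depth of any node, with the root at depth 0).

The longest root-to-leaf path is c → h → p → m → q → n → i → r → o → e → t → b → g → l → d (14 edges).

14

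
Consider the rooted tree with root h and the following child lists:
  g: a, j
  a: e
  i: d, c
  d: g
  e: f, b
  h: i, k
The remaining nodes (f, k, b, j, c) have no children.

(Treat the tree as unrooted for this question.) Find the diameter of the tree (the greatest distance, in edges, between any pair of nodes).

Starting from k, a farthest node is b at distance 7.
One longest path: k-h-i-d-g-a-e-b.
So the diameter is 7.

7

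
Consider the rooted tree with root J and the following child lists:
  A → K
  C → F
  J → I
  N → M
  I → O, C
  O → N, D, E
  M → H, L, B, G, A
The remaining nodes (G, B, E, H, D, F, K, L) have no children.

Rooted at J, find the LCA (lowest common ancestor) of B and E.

Path B→root: B M N O I J; path E→root: E O I J.
First common node: O.

O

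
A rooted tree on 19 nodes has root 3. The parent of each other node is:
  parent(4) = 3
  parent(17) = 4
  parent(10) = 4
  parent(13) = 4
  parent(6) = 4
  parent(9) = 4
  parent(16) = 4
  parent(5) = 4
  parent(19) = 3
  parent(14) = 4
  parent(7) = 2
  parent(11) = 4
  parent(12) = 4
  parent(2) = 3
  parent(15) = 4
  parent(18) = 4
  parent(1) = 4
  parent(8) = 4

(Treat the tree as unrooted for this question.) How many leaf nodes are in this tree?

16

Exactly 16 nodes have a single neighbour: 1, 5, 6, 7, 8, 9, 10, 11, 12, 13, 14, 15, 16, 17, 18, 19.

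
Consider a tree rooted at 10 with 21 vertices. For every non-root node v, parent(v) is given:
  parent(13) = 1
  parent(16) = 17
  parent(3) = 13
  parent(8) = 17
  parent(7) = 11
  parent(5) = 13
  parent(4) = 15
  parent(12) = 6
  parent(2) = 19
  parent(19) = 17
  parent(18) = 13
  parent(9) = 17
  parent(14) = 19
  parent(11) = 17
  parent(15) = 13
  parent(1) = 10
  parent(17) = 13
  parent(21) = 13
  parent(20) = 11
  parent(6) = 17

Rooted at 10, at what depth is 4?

4

Climbing from 4 to the root: 4 → 15 → 13 → 1 → 10. That's 4 steps.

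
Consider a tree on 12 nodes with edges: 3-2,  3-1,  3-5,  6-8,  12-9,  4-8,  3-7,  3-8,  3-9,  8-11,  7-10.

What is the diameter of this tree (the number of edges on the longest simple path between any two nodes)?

Starting from 12, a farthest node is 4 at distance 4.
One longest path: 12-9-3-8-4.
So the diameter is 4.

4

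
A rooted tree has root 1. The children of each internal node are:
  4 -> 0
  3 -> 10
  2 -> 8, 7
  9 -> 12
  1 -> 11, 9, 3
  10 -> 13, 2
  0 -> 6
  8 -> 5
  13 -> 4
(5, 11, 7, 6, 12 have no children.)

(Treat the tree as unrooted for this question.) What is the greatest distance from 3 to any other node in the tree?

A farthest node from 3 is 6.
The path 3-10-13-4-0-6 has 5 edges.

5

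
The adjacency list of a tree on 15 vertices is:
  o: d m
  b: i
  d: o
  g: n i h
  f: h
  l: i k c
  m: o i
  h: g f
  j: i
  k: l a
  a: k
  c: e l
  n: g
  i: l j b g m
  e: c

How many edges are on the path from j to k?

3

The path is j - i - l - k, which has 3 edges.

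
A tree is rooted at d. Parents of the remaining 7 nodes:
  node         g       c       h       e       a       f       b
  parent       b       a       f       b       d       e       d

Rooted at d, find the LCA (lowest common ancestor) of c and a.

a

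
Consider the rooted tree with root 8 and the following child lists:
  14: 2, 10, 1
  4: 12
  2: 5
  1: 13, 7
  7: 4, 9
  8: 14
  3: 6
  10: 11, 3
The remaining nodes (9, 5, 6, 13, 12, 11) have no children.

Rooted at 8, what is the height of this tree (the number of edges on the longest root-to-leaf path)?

5

A deepest node is 12, reached by 8–14–1–7–4–12.
That path has 5 edges, so the height is 5.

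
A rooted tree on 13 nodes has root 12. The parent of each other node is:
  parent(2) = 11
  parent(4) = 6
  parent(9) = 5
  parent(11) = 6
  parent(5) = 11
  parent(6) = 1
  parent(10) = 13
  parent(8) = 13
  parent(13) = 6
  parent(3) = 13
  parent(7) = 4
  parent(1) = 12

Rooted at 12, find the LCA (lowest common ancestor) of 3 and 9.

6

Path 3→root: 3 13 6 1 12; path 9→root: 9 5 11 6 1 12.
First common node: 6.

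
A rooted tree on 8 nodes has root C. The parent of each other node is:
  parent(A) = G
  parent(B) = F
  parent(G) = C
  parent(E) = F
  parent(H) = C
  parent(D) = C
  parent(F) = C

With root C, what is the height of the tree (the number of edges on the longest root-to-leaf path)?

A deepest node is E, reached by C – F – E.
That path has 2 edges, so the height is 2.

2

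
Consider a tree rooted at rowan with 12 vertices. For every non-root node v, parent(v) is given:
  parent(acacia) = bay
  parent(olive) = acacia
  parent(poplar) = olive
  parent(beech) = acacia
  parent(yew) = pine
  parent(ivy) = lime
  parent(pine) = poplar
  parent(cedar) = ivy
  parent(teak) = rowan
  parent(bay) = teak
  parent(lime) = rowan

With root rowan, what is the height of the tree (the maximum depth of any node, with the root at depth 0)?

The longest root-to-leaf path is rowan → teak → bay → acacia → olive → poplar → pine → yew (7 edges).

7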